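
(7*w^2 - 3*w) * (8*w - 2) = 56*w^3 - 38*w^2 + 6*w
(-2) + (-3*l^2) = -3*l^2 - 2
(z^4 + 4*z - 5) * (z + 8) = z^5 + 8*z^4 + 4*z^2 + 27*z - 40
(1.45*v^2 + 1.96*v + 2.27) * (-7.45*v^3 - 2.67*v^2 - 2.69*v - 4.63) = -10.8025*v^5 - 18.4735*v^4 - 26.0452*v^3 - 18.0468*v^2 - 15.1811*v - 10.5101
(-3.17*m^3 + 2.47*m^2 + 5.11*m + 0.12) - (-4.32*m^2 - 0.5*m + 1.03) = -3.17*m^3 + 6.79*m^2 + 5.61*m - 0.91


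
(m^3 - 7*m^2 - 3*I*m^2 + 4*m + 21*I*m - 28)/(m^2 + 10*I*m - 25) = (m^3 - m^2*(7 + 3*I) + m*(4 + 21*I) - 28)/(m^2 + 10*I*m - 25)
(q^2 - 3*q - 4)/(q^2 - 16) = (q + 1)/(q + 4)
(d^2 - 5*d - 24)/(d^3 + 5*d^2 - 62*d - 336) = (d + 3)/(d^2 + 13*d + 42)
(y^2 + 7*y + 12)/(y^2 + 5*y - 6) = (y^2 + 7*y + 12)/(y^2 + 5*y - 6)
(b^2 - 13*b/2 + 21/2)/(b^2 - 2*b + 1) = (2*b^2 - 13*b + 21)/(2*(b^2 - 2*b + 1))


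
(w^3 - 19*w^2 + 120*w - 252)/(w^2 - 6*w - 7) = (w^2 - 12*w + 36)/(w + 1)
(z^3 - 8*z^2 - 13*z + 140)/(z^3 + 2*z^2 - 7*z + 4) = (z^2 - 12*z + 35)/(z^2 - 2*z + 1)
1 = 1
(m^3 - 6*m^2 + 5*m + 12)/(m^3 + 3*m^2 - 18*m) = (m^2 - 3*m - 4)/(m*(m + 6))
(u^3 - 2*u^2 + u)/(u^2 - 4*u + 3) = u*(u - 1)/(u - 3)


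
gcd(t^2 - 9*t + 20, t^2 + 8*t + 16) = 1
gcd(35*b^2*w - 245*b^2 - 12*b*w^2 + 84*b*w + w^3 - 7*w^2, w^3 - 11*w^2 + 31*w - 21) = w - 7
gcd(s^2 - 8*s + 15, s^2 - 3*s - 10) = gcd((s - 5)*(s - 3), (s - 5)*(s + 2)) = s - 5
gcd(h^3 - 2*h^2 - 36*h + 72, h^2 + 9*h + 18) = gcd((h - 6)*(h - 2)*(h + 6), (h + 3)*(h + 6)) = h + 6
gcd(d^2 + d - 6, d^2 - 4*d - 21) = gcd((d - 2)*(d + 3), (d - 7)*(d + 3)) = d + 3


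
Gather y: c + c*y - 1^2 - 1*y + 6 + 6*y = c + y*(c + 5) + 5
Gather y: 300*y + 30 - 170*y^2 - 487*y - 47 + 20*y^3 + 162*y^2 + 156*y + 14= 20*y^3 - 8*y^2 - 31*y - 3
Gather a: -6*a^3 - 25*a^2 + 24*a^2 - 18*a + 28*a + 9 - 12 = -6*a^3 - a^2 + 10*a - 3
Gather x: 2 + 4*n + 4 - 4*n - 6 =0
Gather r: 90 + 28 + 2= 120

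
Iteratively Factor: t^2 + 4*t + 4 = (t + 2)*(t + 2)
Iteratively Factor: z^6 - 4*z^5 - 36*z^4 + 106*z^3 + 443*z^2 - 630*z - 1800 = (z - 3)*(z^5 - z^4 - 39*z^3 - 11*z^2 + 410*z + 600) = (z - 3)*(z + 3)*(z^4 - 4*z^3 - 27*z^2 + 70*z + 200) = (z - 3)*(z + 2)*(z + 3)*(z^3 - 6*z^2 - 15*z + 100) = (z - 3)*(z + 2)*(z + 3)*(z + 4)*(z^2 - 10*z + 25) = (z - 5)*(z - 3)*(z + 2)*(z + 3)*(z + 4)*(z - 5)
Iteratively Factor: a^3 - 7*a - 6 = (a + 1)*(a^2 - a - 6) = (a + 1)*(a + 2)*(a - 3)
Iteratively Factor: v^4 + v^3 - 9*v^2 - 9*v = (v + 1)*(v^3 - 9*v) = (v + 1)*(v + 3)*(v^2 - 3*v) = (v - 3)*(v + 1)*(v + 3)*(v)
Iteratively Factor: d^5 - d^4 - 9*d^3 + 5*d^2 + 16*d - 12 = (d - 1)*(d^4 - 9*d^2 - 4*d + 12) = (d - 3)*(d - 1)*(d^3 + 3*d^2 - 4) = (d - 3)*(d - 1)*(d + 2)*(d^2 + d - 2) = (d - 3)*(d - 1)*(d + 2)^2*(d - 1)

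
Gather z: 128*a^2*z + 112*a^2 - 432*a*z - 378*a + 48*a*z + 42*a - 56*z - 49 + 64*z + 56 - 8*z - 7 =112*a^2 - 336*a + z*(128*a^2 - 384*a)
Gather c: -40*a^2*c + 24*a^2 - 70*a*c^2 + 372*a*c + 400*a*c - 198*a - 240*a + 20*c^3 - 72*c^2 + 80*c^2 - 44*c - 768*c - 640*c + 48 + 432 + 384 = 24*a^2 - 438*a + 20*c^3 + c^2*(8 - 70*a) + c*(-40*a^2 + 772*a - 1452) + 864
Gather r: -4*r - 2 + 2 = -4*r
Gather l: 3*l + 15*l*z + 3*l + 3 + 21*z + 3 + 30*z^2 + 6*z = l*(15*z + 6) + 30*z^2 + 27*z + 6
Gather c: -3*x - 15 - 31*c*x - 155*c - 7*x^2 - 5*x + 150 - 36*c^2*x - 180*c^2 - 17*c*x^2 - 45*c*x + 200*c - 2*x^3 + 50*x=c^2*(-36*x - 180) + c*(-17*x^2 - 76*x + 45) - 2*x^3 - 7*x^2 + 42*x + 135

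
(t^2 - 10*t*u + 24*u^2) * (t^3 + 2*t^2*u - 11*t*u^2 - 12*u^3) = t^5 - 8*t^4*u - 7*t^3*u^2 + 146*t^2*u^3 - 144*t*u^4 - 288*u^5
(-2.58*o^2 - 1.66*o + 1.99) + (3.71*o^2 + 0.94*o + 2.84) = 1.13*o^2 - 0.72*o + 4.83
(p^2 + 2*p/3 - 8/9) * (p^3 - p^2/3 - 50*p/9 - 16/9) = p^5 + p^4/3 - 20*p^3/3 - 140*p^2/27 + 304*p/81 + 128/81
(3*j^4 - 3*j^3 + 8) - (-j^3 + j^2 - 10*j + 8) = 3*j^4 - 2*j^3 - j^2 + 10*j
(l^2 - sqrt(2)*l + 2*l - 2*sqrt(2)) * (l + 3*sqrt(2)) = l^3 + 2*l^2 + 2*sqrt(2)*l^2 - 6*l + 4*sqrt(2)*l - 12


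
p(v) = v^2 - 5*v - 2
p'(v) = 2*v - 5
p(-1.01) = 4.07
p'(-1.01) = -7.02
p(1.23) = -6.64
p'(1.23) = -2.54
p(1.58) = -7.40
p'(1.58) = -1.84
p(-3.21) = 24.35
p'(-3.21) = -11.42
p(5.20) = -0.96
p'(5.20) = 5.40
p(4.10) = -5.69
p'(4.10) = 3.20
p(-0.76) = 2.38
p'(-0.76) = -6.52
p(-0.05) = -1.75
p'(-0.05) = -5.10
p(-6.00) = 64.00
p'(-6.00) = -17.00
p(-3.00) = 22.00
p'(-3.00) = -11.00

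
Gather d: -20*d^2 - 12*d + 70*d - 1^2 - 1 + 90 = -20*d^2 + 58*d + 88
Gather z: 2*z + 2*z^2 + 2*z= 2*z^2 + 4*z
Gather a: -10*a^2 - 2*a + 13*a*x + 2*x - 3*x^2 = -10*a^2 + a*(13*x - 2) - 3*x^2 + 2*x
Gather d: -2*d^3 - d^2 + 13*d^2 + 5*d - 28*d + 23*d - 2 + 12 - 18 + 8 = -2*d^3 + 12*d^2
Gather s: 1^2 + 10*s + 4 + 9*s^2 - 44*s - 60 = 9*s^2 - 34*s - 55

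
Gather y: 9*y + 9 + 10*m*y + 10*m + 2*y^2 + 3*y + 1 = 10*m + 2*y^2 + y*(10*m + 12) + 10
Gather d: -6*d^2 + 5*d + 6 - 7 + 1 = -6*d^2 + 5*d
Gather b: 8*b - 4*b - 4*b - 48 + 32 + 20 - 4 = 0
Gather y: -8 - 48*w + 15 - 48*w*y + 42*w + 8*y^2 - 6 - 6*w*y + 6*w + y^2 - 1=-54*w*y + 9*y^2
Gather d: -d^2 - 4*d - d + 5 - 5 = -d^2 - 5*d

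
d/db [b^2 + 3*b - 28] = 2*b + 3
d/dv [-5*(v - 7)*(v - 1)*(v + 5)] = -15*v^2 + 30*v + 165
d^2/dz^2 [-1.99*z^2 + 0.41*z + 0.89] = -3.98000000000000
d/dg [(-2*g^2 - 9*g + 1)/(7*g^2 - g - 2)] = (65*g^2 - 6*g + 19)/(49*g^4 - 14*g^3 - 27*g^2 + 4*g + 4)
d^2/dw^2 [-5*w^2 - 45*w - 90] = -10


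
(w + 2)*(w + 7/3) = w^2 + 13*w/3 + 14/3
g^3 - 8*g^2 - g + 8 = (g - 8)*(g - 1)*(g + 1)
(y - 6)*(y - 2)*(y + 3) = y^3 - 5*y^2 - 12*y + 36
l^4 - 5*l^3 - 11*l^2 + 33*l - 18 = (l - 6)*(l - 1)^2*(l + 3)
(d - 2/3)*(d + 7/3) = d^2 + 5*d/3 - 14/9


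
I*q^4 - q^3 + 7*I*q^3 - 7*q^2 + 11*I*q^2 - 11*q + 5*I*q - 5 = (q + 1)*(q + 5)*(q + I)*(I*q + I)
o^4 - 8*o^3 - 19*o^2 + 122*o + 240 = (o - 8)*(o - 5)*(o + 2)*(o + 3)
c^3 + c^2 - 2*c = c*(c - 1)*(c + 2)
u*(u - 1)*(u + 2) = u^3 + u^2 - 2*u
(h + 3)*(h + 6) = h^2 + 9*h + 18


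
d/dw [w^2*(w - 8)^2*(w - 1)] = w*(5*w^3 - 68*w^2 + 240*w - 128)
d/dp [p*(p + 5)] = 2*p + 5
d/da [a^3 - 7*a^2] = a*(3*a - 14)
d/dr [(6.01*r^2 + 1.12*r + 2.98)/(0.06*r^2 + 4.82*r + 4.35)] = (28.901*r^2 + 51.9294*r - 9.4916)/(0.0036*r^4 + 0.5784*r^3 + 23.7544*r^2 + 41.934*r + 18.9225)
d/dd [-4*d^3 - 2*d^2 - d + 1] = -12*d^2 - 4*d - 1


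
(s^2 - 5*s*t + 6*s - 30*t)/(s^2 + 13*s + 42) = (s - 5*t)/(s + 7)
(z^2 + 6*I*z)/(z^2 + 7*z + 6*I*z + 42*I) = z/(z + 7)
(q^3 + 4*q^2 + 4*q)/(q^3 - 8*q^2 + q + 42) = q*(q + 2)/(q^2 - 10*q + 21)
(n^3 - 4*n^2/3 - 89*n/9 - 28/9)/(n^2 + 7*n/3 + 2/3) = (3*n^2 - 5*n - 28)/(3*(n + 2))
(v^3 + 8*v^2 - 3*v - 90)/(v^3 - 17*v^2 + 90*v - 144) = (v^2 + 11*v + 30)/(v^2 - 14*v + 48)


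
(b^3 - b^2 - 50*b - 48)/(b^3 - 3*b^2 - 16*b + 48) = (b^3 - b^2 - 50*b - 48)/(b^3 - 3*b^2 - 16*b + 48)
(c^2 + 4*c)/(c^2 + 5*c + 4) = c/(c + 1)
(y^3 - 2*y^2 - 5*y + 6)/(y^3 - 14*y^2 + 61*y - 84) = (y^2 + y - 2)/(y^2 - 11*y + 28)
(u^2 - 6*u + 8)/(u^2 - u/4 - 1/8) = 8*(-u^2 + 6*u - 8)/(-8*u^2 + 2*u + 1)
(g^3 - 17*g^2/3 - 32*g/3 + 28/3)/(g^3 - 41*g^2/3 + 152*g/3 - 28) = (g + 2)/(g - 6)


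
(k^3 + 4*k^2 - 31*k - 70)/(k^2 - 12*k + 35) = (k^2 + 9*k + 14)/(k - 7)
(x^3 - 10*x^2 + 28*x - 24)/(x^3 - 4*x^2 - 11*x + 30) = (x^2 - 8*x + 12)/(x^2 - 2*x - 15)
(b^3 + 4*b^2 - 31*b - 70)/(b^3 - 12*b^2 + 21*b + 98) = (b^2 + 2*b - 35)/(b^2 - 14*b + 49)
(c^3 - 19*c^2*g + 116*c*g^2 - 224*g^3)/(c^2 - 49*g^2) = (c^2 - 12*c*g + 32*g^2)/(c + 7*g)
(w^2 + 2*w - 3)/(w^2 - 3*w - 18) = (w - 1)/(w - 6)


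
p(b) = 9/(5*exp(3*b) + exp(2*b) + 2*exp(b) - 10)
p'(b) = 9*(-15*exp(3*b) - 2*exp(2*b) - 2*exp(b))/(5*exp(3*b) + exp(2*b) + 2*exp(b) - 10)^2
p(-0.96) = -1.02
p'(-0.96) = -0.22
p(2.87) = 0.00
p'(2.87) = -0.00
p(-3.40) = -0.91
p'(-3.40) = -0.01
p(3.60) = 0.00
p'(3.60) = -0.00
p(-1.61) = -0.95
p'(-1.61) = -0.06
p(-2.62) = -0.91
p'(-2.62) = -0.02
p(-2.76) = -0.91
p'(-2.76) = -0.01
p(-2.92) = -0.91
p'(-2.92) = -0.01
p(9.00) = 0.00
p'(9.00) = 0.00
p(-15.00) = -0.90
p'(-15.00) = 0.00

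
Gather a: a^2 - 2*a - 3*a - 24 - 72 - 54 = a^2 - 5*a - 150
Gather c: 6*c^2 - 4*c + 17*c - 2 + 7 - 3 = 6*c^2 + 13*c + 2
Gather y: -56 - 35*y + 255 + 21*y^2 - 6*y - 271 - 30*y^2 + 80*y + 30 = -9*y^2 + 39*y - 42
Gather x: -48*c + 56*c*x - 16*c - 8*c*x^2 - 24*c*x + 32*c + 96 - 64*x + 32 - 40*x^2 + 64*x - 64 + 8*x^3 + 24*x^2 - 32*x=-32*c + 8*x^3 + x^2*(-8*c - 16) + x*(32*c - 32) + 64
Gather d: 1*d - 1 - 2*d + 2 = 1 - d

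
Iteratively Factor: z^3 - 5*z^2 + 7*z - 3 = (z - 1)*(z^2 - 4*z + 3) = (z - 1)^2*(z - 3)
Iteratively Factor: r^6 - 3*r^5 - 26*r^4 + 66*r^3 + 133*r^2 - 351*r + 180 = (r + 3)*(r^5 - 6*r^4 - 8*r^3 + 90*r^2 - 137*r + 60) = (r - 1)*(r + 3)*(r^4 - 5*r^3 - 13*r^2 + 77*r - 60) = (r - 5)*(r - 1)*(r + 3)*(r^3 - 13*r + 12) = (r - 5)*(r - 1)^2*(r + 3)*(r^2 + r - 12) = (r - 5)*(r - 1)^2*(r + 3)*(r + 4)*(r - 3)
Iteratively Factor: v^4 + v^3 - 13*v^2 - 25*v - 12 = (v + 3)*(v^3 - 2*v^2 - 7*v - 4) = (v + 1)*(v + 3)*(v^2 - 3*v - 4) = (v + 1)^2*(v + 3)*(v - 4)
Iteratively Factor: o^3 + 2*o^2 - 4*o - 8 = (o - 2)*(o^2 + 4*o + 4) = (o - 2)*(o + 2)*(o + 2)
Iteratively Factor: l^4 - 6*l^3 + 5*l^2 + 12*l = (l + 1)*(l^3 - 7*l^2 + 12*l) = (l - 3)*(l + 1)*(l^2 - 4*l) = l*(l - 3)*(l + 1)*(l - 4)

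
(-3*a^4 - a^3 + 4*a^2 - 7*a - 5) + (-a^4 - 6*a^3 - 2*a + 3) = -4*a^4 - 7*a^3 + 4*a^2 - 9*a - 2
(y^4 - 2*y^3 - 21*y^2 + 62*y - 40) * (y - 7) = y^5 - 9*y^4 - 7*y^3 + 209*y^2 - 474*y + 280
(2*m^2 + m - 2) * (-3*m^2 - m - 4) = -6*m^4 - 5*m^3 - 3*m^2 - 2*m + 8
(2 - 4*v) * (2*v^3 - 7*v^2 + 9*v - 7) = -8*v^4 + 32*v^3 - 50*v^2 + 46*v - 14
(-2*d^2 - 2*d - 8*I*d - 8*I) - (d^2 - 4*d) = -3*d^2 + 2*d - 8*I*d - 8*I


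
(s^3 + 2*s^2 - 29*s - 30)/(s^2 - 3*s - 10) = (s^2 + 7*s + 6)/(s + 2)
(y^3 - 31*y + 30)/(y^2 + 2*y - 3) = (y^2 + y - 30)/(y + 3)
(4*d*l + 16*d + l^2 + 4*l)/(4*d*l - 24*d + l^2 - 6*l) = (l + 4)/(l - 6)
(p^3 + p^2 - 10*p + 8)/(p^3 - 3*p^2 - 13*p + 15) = (p^2 + 2*p - 8)/(p^2 - 2*p - 15)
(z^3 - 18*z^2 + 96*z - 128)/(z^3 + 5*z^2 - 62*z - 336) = (z^2 - 10*z + 16)/(z^2 + 13*z + 42)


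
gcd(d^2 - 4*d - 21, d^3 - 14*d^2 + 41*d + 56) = d - 7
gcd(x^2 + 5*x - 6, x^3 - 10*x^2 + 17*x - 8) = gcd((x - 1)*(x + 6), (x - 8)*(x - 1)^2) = x - 1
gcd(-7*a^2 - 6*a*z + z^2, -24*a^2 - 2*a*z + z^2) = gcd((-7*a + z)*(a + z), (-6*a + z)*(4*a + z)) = 1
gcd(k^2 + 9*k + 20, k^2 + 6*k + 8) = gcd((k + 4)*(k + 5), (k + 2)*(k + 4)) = k + 4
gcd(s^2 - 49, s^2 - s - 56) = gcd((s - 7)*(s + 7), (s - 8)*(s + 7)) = s + 7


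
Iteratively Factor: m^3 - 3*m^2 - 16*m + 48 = (m + 4)*(m^2 - 7*m + 12) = (m - 3)*(m + 4)*(m - 4)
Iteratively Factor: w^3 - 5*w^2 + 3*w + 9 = (w - 3)*(w^2 - 2*w - 3) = (w - 3)^2*(w + 1)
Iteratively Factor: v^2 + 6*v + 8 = (v + 4)*(v + 2)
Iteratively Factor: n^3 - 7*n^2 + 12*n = (n - 4)*(n^2 - 3*n) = n*(n - 4)*(n - 3)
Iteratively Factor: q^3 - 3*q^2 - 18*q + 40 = (q + 4)*(q^2 - 7*q + 10) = (q - 5)*(q + 4)*(q - 2)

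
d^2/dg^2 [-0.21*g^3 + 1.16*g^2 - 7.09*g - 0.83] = 2.32 - 1.26*g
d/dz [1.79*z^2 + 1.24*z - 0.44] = 3.58*z + 1.24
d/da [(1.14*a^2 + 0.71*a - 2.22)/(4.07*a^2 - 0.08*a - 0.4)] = (-2.9809*a^2 + 17.1588*a - 0.4616)/(16.5649*a^4 - 0.6512*a^3 - 3.2496*a^2 + 0.064*a + 0.16)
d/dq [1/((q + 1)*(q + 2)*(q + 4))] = (-(q + 1)*(q + 2) - (q + 1)*(q + 4) - (q + 2)*(q + 4))/((q + 1)^2*(q + 2)^2*(q + 4)^2)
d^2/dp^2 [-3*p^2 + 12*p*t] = -6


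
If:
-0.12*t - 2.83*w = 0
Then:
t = -23.5833333333333*w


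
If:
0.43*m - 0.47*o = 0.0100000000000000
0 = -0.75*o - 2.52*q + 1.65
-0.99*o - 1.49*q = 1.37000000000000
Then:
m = -4.67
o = -4.29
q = 1.93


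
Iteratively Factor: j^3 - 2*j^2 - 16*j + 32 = (j - 2)*(j^2 - 16) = (j - 4)*(j - 2)*(j + 4)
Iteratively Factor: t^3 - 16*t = (t + 4)*(t^2 - 4*t) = t*(t + 4)*(t - 4)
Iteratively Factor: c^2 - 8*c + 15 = (c - 5)*(c - 3)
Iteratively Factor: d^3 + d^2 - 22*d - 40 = (d + 2)*(d^2 - d - 20) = (d - 5)*(d + 2)*(d + 4)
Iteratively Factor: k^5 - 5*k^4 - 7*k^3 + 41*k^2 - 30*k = (k)*(k^4 - 5*k^3 - 7*k^2 + 41*k - 30) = k*(k + 3)*(k^3 - 8*k^2 + 17*k - 10) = k*(k - 5)*(k + 3)*(k^2 - 3*k + 2) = k*(k - 5)*(k - 1)*(k + 3)*(k - 2)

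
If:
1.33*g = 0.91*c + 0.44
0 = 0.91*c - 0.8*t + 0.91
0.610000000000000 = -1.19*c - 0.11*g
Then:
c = -0.51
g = -0.02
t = 0.56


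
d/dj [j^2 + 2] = 2*j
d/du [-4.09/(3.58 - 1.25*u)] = -5.1125/(1.25*u - 3.58)^2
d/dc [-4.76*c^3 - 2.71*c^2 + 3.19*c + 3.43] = -14.28*c^2 - 5.42*c + 3.19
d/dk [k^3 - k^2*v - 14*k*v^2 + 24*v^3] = 3*k^2 - 2*k*v - 14*v^2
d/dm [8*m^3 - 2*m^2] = 4*m*(6*m - 1)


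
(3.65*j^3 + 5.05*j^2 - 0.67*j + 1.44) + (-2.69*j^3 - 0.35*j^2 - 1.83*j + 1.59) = 0.96*j^3 + 4.7*j^2 - 2.5*j + 3.03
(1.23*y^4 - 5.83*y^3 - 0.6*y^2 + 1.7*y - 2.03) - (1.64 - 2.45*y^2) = 1.23*y^4 - 5.83*y^3 + 1.85*y^2 + 1.7*y - 3.67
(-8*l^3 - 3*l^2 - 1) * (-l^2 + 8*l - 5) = 8*l^5 - 61*l^4 + 16*l^3 + 16*l^2 - 8*l + 5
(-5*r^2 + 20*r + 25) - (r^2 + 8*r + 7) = -6*r^2 + 12*r + 18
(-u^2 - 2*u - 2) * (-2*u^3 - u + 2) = 2*u^5 + 4*u^4 + 5*u^3 - 2*u - 4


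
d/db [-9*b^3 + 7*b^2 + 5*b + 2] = -27*b^2 + 14*b + 5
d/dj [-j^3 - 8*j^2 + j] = -3*j^2 - 16*j + 1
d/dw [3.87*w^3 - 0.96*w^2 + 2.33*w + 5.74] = 11.61*w^2 - 1.92*w + 2.33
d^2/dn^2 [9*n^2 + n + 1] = 18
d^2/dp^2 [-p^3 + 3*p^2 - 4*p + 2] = 6 - 6*p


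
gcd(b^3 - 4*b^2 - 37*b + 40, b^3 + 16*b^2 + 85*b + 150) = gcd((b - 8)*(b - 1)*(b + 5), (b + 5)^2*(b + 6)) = b + 5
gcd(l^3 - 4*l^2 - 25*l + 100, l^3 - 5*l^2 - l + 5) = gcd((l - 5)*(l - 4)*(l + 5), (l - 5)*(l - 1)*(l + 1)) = l - 5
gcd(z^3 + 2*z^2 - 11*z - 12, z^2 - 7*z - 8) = z + 1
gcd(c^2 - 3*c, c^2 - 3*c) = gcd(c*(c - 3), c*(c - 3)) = c^2 - 3*c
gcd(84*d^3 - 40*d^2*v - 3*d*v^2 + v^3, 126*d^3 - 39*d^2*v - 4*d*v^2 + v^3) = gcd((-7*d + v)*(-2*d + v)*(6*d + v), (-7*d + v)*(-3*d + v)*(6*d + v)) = -42*d^2 - d*v + v^2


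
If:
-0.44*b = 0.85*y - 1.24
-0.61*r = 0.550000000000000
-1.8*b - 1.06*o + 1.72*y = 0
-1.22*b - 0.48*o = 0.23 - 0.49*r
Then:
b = -1046.94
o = 2659.57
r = -0.90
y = 543.40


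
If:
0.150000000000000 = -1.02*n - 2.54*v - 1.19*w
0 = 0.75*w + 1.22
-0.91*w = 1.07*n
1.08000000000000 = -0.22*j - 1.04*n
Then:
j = -11.45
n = 1.38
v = 0.15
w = -1.63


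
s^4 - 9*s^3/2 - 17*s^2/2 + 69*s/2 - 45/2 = (s - 5)*(s - 3/2)*(s - 1)*(s + 3)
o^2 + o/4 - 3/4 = (o - 3/4)*(o + 1)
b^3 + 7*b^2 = b^2*(b + 7)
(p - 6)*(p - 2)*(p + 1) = p^3 - 7*p^2 + 4*p + 12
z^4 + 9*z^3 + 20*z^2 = z^2*(z + 4)*(z + 5)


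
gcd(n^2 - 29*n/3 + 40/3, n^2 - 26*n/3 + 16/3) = n - 8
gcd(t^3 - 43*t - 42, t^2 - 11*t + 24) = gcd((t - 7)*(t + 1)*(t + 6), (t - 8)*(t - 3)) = 1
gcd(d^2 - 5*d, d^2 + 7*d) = d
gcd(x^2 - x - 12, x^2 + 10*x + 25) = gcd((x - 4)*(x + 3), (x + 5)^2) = 1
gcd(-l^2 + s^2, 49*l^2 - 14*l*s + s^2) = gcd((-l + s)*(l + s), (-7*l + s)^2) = 1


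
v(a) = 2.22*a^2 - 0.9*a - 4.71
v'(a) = 4.44*a - 0.9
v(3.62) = 21.12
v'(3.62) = 15.17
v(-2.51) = 11.54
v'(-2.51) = -12.04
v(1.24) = -2.41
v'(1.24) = 4.61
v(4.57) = 37.54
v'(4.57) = 19.39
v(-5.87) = 77.07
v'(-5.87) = -26.96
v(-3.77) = 30.24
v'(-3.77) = -17.64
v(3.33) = 16.91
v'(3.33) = 13.89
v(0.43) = -4.69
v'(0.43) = 1.01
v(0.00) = -4.71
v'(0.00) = -0.90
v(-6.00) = 80.61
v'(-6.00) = -27.54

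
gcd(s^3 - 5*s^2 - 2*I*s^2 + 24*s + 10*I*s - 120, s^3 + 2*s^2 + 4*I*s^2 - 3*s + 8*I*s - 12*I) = s + 4*I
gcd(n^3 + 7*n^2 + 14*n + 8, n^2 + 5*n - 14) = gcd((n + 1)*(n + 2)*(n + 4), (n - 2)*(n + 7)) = 1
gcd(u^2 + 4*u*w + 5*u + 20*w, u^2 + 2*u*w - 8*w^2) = u + 4*w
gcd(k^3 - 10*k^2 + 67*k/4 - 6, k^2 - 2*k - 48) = k - 8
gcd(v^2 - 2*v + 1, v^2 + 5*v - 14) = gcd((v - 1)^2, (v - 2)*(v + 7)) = 1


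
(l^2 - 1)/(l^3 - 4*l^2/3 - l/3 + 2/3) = 3*(l + 1)/(3*l^2 - l - 2)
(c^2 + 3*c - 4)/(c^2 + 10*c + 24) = (c - 1)/(c + 6)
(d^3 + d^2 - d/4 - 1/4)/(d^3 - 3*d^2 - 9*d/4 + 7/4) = (2*d + 1)/(2*d - 7)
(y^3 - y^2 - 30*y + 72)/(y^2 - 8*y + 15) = (y^2 + 2*y - 24)/(y - 5)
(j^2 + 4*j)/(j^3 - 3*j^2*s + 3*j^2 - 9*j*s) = (j + 4)/(j^2 - 3*j*s + 3*j - 9*s)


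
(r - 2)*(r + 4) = r^2 + 2*r - 8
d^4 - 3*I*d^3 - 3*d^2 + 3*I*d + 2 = (d - 1)*(d + 1)*(d - 2*I)*(d - I)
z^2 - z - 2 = (z - 2)*(z + 1)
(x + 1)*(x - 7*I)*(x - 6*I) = x^3 + x^2 - 13*I*x^2 - 42*x - 13*I*x - 42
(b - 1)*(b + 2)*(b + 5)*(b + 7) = b^4 + 13*b^3 + 45*b^2 + 11*b - 70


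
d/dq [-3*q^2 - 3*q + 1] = -6*q - 3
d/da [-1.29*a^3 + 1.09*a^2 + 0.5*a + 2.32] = -3.87*a^2 + 2.18*a + 0.5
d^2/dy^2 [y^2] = 2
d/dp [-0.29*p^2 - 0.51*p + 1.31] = -0.58*p - 0.51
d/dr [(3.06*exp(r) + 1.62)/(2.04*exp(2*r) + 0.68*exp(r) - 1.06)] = (-(3.06*exp(r) + 1.62)*(4.08*exp(r) + 0.68) + 6.2424*exp(2*r) + 2.0808*exp(r) - 3.2436)*exp(r)/(2.04*exp(2*r) + 0.68*exp(r) - 1.06)^2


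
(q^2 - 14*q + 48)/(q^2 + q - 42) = (q - 8)/(q + 7)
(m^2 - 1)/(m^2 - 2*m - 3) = (m - 1)/(m - 3)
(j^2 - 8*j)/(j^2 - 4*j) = (j - 8)/(j - 4)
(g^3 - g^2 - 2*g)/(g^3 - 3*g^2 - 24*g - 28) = g*(-g^2 + g + 2)/(-g^3 + 3*g^2 + 24*g + 28)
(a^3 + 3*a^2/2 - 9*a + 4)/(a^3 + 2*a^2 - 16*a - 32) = (a^2 - 5*a/2 + 1)/(a^2 - 2*a - 8)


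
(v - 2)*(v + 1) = v^2 - v - 2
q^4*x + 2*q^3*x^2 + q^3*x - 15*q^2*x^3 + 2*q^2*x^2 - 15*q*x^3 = q*(q - 3*x)*(q + 5*x)*(q*x + x)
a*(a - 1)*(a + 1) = a^3 - a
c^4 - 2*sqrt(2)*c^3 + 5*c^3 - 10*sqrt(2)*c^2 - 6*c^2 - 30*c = c*(c + 5)*(c - 3*sqrt(2))*(c + sqrt(2))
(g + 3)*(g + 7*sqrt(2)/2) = g^2 + 3*g + 7*sqrt(2)*g/2 + 21*sqrt(2)/2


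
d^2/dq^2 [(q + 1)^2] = 2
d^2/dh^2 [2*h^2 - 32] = 4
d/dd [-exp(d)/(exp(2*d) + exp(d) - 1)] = (exp(2*d) + 1)*exp(d)/(exp(4*d) + 2*exp(3*d) - exp(2*d) - 2*exp(d) + 1)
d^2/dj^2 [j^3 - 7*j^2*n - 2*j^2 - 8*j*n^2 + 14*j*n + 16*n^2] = 6*j - 14*n - 4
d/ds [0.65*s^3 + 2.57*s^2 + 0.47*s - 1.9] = 1.95*s^2 + 5.14*s + 0.47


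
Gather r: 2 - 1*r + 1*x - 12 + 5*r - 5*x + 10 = 4*r - 4*x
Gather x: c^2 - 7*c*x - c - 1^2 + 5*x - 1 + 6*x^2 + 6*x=c^2 - c + 6*x^2 + x*(11 - 7*c) - 2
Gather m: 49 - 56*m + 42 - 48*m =91 - 104*m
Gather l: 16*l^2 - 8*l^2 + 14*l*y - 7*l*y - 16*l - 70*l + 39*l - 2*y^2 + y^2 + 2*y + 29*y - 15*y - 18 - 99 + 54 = 8*l^2 + l*(7*y - 47) - y^2 + 16*y - 63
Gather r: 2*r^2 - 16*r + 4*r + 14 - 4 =2*r^2 - 12*r + 10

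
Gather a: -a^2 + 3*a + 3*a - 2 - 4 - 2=-a^2 + 6*a - 8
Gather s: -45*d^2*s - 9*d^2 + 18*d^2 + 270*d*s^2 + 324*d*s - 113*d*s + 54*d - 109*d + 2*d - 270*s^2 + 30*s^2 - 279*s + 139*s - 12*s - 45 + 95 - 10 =9*d^2 - 53*d + s^2*(270*d - 240) + s*(-45*d^2 + 211*d - 152) + 40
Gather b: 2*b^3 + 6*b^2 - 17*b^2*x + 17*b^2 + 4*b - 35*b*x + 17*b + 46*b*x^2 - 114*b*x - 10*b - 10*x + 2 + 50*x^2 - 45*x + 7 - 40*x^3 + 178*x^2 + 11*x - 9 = 2*b^3 + b^2*(23 - 17*x) + b*(46*x^2 - 149*x + 11) - 40*x^3 + 228*x^2 - 44*x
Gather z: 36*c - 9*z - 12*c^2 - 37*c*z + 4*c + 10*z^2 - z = -12*c^2 + 40*c + 10*z^2 + z*(-37*c - 10)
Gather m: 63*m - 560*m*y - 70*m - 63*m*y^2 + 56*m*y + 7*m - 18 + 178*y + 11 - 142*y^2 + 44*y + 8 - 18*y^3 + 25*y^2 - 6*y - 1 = m*(-63*y^2 - 504*y) - 18*y^3 - 117*y^2 + 216*y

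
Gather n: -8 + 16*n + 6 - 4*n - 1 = 12*n - 3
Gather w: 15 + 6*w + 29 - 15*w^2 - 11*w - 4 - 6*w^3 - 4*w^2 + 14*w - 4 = -6*w^3 - 19*w^2 + 9*w + 36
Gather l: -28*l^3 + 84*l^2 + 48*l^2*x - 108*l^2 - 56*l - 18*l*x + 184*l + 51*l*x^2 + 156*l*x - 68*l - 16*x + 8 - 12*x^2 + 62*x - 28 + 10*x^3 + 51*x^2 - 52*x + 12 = -28*l^3 + l^2*(48*x - 24) + l*(51*x^2 + 138*x + 60) + 10*x^3 + 39*x^2 - 6*x - 8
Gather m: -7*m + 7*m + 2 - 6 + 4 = 0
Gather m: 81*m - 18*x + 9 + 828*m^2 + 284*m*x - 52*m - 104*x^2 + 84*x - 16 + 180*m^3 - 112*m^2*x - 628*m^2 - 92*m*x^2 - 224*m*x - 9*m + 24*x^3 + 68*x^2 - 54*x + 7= 180*m^3 + m^2*(200 - 112*x) + m*(-92*x^2 + 60*x + 20) + 24*x^3 - 36*x^2 + 12*x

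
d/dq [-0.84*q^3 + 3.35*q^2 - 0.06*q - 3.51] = -2.52*q^2 + 6.7*q - 0.06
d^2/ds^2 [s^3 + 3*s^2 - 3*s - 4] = 6*s + 6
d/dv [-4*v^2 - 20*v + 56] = -8*v - 20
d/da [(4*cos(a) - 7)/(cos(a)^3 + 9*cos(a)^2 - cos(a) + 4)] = (8*cos(a)^3 + 15*cos(a)^2 - 126*cos(a) - 9)*sin(a)/(sin(a)^2*cos(a) + 9*sin(a)^2 - 13)^2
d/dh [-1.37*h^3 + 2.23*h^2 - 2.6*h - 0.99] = -4.11*h^2 + 4.46*h - 2.6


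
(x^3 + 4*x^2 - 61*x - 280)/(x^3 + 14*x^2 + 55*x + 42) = (x^2 - 3*x - 40)/(x^2 + 7*x + 6)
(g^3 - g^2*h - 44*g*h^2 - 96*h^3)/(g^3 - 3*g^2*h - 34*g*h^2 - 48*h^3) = (g + 4*h)/(g + 2*h)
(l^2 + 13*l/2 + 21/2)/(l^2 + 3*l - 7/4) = 2*(l + 3)/(2*l - 1)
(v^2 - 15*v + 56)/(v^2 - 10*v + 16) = (v - 7)/(v - 2)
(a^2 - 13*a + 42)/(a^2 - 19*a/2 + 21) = 2*(a - 7)/(2*a - 7)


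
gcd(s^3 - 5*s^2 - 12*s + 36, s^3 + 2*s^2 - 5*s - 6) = s^2 + s - 6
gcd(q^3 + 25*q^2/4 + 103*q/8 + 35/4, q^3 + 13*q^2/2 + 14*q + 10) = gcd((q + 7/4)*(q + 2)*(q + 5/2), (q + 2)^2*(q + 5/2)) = q^2 + 9*q/2 + 5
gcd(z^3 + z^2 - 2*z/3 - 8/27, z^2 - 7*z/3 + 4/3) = 1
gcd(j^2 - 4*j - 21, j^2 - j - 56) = 1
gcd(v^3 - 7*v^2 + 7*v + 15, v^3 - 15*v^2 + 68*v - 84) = 1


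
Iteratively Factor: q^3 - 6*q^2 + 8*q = (q - 4)*(q^2 - 2*q) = (q - 4)*(q - 2)*(q)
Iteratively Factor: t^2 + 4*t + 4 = (t + 2)*(t + 2)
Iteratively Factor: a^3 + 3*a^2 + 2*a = (a + 1)*(a^2 + 2*a) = (a + 1)*(a + 2)*(a)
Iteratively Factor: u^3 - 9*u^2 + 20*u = (u - 4)*(u^2 - 5*u) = (u - 5)*(u - 4)*(u)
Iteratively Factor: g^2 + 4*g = (g + 4)*(g)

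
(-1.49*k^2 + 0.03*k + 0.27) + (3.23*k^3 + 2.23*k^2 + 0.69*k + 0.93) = 3.23*k^3 + 0.74*k^2 + 0.72*k + 1.2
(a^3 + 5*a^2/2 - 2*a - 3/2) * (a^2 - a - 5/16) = a^5 + 3*a^4/2 - 77*a^3/16 - 9*a^2/32 + 17*a/8 + 15/32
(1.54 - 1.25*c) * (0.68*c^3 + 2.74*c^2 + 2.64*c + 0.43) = -0.85*c^4 - 2.3778*c^3 + 0.9196*c^2 + 3.5281*c + 0.6622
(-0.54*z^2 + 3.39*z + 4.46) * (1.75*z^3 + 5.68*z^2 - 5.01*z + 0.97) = -0.945*z^5 + 2.8653*z^4 + 29.7656*z^3 + 7.8251*z^2 - 19.0563*z + 4.3262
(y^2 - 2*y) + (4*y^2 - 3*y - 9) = 5*y^2 - 5*y - 9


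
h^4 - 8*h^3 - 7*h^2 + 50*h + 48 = (h - 8)*(h - 3)*(h + 1)*(h + 2)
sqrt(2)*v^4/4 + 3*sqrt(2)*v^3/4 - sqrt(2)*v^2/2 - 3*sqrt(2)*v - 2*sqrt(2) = (v/2 + 1)*(v - 2)*(v + 1)*(sqrt(2)*v/2 + sqrt(2))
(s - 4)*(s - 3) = s^2 - 7*s + 12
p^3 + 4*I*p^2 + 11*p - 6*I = (p - I)^2*(p + 6*I)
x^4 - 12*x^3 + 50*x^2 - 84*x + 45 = (x - 5)*(x - 3)^2*(x - 1)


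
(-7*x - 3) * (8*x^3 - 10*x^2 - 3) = -56*x^4 + 46*x^3 + 30*x^2 + 21*x + 9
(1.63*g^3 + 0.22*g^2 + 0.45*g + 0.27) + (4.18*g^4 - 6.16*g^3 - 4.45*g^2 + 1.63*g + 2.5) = 4.18*g^4 - 4.53*g^3 - 4.23*g^2 + 2.08*g + 2.77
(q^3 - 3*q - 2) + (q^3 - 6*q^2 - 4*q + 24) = 2*q^3 - 6*q^2 - 7*q + 22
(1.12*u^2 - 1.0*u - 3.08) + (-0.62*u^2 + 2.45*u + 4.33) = 0.5*u^2 + 1.45*u + 1.25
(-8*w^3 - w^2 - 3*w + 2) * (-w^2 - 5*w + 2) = 8*w^5 + 41*w^4 - 8*w^3 + 11*w^2 - 16*w + 4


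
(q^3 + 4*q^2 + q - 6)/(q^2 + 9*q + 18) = (q^2 + q - 2)/(q + 6)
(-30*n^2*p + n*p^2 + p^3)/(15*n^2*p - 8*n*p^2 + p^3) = (6*n + p)/(-3*n + p)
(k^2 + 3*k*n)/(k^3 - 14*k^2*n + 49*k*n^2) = (k + 3*n)/(k^2 - 14*k*n + 49*n^2)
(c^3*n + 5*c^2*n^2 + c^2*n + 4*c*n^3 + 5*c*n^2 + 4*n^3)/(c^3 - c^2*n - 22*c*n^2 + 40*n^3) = n*(c^3 + 5*c^2*n + c^2 + 4*c*n^2 + 5*c*n + 4*n^2)/(c^3 - c^2*n - 22*c*n^2 + 40*n^3)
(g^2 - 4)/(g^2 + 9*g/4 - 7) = 4*(g^2 - 4)/(4*g^2 + 9*g - 28)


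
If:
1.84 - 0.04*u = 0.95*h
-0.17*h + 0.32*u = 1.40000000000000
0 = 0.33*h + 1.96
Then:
No Solution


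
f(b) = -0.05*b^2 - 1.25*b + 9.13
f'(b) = -0.1*b - 1.25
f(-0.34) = 9.55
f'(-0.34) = -1.22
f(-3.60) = 12.98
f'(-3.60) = -0.89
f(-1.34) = 10.72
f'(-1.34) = -1.12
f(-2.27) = 11.71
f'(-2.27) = -1.02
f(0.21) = 8.87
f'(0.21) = -1.27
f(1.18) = 7.59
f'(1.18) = -1.37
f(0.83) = 8.06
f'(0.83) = -1.33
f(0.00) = 9.13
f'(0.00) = -1.25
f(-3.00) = 12.43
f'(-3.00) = -0.95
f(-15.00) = 16.63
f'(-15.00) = 0.25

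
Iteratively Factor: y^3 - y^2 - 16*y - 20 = (y + 2)*(y^2 - 3*y - 10) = (y + 2)^2*(y - 5)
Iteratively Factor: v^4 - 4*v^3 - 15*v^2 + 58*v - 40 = (v - 2)*(v^3 - 2*v^2 - 19*v + 20) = (v - 2)*(v - 1)*(v^2 - v - 20) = (v - 5)*(v - 2)*(v - 1)*(v + 4)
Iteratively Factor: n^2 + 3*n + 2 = (n + 1)*(n + 2)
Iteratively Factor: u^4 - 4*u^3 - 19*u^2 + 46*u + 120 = (u - 5)*(u^3 + u^2 - 14*u - 24) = (u - 5)*(u - 4)*(u^2 + 5*u + 6) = (u - 5)*(u - 4)*(u + 3)*(u + 2)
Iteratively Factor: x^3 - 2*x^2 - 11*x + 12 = (x + 3)*(x^2 - 5*x + 4) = (x - 1)*(x + 3)*(x - 4)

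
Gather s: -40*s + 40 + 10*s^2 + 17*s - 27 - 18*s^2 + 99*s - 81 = -8*s^2 + 76*s - 68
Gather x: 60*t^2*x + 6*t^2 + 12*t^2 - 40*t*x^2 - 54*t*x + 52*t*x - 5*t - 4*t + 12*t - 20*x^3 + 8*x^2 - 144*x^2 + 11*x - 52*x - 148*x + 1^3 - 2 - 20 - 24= 18*t^2 + 3*t - 20*x^3 + x^2*(-40*t - 136) + x*(60*t^2 - 2*t - 189) - 45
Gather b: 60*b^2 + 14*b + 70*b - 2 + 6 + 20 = 60*b^2 + 84*b + 24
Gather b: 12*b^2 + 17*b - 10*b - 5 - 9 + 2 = 12*b^2 + 7*b - 12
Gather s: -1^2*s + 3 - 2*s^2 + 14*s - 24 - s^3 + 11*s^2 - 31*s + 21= -s^3 + 9*s^2 - 18*s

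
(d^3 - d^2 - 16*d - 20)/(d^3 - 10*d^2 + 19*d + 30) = (d^2 + 4*d + 4)/(d^2 - 5*d - 6)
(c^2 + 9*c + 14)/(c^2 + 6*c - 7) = (c + 2)/(c - 1)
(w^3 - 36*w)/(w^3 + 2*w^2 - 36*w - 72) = w/(w + 2)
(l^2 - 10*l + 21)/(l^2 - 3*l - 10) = (-l^2 + 10*l - 21)/(-l^2 + 3*l + 10)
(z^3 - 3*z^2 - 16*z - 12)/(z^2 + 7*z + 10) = (z^2 - 5*z - 6)/(z + 5)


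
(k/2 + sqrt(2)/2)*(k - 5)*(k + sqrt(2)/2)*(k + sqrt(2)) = k^4/2 - 5*k^3/2 + 5*sqrt(2)*k^3/4 - 25*sqrt(2)*k^2/4 + 2*k^2 - 10*k + sqrt(2)*k/2 - 5*sqrt(2)/2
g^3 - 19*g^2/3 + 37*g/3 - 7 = (g - 3)*(g - 7/3)*(g - 1)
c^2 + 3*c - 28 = (c - 4)*(c + 7)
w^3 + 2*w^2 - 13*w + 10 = (w - 2)*(w - 1)*(w + 5)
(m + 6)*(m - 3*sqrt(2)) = m^2 - 3*sqrt(2)*m + 6*m - 18*sqrt(2)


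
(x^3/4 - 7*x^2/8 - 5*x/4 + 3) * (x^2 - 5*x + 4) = x^5/4 - 17*x^4/8 + 33*x^3/8 + 23*x^2/4 - 20*x + 12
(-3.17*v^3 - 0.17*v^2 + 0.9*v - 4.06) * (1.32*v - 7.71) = -4.1844*v^4 + 24.2163*v^3 + 2.4987*v^2 - 12.2982*v + 31.3026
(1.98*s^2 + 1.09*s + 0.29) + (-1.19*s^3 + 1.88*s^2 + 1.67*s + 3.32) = -1.19*s^3 + 3.86*s^2 + 2.76*s + 3.61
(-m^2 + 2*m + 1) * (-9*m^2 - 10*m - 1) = 9*m^4 - 8*m^3 - 28*m^2 - 12*m - 1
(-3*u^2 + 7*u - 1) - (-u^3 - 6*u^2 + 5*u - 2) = u^3 + 3*u^2 + 2*u + 1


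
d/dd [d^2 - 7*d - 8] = 2*d - 7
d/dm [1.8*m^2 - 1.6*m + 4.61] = 3.6*m - 1.6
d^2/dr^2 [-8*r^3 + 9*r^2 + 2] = 18 - 48*r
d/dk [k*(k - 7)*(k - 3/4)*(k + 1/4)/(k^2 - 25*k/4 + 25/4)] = (128*k^5 - 1680*k^4 + 7600*k^3 - 10409*k^2 + 2650*k + 525)/(4*(16*k^4 - 200*k^3 + 825*k^2 - 1250*k + 625))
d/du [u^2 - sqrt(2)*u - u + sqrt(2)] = 2*u - sqrt(2) - 1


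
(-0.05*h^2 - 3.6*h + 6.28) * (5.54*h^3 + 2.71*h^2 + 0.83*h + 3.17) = -0.277*h^5 - 20.0795*h^4 + 24.9937*h^3 + 13.8723*h^2 - 6.1996*h + 19.9076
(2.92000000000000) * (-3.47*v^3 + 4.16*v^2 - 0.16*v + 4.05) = -10.1324*v^3 + 12.1472*v^2 - 0.4672*v + 11.826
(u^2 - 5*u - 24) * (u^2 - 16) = u^4 - 5*u^3 - 40*u^2 + 80*u + 384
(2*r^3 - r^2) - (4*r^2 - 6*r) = 2*r^3 - 5*r^2 + 6*r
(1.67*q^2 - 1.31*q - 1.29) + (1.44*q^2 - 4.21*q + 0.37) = 3.11*q^2 - 5.52*q - 0.92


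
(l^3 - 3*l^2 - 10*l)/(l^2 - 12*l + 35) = l*(l + 2)/(l - 7)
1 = 1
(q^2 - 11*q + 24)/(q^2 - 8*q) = (q - 3)/q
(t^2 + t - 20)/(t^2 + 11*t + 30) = (t - 4)/(t + 6)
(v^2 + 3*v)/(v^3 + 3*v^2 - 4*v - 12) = v/(v^2 - 4)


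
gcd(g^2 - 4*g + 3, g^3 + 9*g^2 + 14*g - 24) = g - 1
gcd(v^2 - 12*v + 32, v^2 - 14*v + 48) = v - 8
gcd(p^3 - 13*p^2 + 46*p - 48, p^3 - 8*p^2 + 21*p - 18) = p^2 - 5*p + 6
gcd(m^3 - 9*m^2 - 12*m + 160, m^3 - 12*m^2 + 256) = m^2 - 4*m - 32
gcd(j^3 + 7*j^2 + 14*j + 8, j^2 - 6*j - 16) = j + 2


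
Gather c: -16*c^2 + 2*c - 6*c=-16*c^2 - 4*c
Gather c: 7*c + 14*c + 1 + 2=21*c + 3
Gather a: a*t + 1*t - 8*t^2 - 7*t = a*t - 8*t^2 - 6*t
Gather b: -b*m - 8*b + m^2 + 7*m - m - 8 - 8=b*(-m - 8) + m^2 + 6*m - 16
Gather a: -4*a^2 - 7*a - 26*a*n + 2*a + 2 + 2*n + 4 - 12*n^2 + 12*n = -4*a^2 + a*(-26*n - 5) - 12*n^2 + 14*n + 6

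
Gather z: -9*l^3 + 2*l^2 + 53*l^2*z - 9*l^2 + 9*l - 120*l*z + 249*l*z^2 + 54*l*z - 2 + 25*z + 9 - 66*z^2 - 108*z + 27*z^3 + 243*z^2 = -9*l^3 - 7*l^2 + 9*l + 27*z^3 + z^2*(249*l + 177) + z*(53*l^2 - 66*l - 83) + 7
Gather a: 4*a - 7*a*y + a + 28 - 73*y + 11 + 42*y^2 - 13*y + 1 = a*(5 - 7*y) + 42*y^2 - 86*y + 40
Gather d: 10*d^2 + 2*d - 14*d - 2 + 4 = 10*d^2 - 12*d + 2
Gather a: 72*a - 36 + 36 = 72*a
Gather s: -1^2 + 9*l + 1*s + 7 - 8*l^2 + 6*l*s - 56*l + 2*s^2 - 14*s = -8*l^2 - 47*l + 2*s^2 + s*(6*l - 13) + 6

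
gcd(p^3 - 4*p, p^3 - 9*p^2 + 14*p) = p^2 - 2*p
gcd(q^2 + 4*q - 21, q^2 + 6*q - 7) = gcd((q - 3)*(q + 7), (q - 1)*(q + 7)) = q + 7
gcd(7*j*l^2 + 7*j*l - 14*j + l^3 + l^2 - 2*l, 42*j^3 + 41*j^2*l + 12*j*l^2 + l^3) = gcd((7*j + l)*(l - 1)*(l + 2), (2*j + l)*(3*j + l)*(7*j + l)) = 7*j + l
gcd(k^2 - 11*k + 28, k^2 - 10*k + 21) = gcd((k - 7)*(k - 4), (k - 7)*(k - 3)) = k - 7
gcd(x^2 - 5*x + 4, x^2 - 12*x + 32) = x - 4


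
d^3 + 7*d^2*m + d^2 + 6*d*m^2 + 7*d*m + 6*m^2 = (d + 1)*(d + m)*(d + 6*m)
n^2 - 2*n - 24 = (n - 6)*(n + 4)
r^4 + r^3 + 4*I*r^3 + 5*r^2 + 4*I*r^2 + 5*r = r*(r + 1)*(r - I)*(r + 5*I)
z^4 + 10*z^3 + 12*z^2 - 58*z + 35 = (z - 1)^2*(z + 5)*(z + 7)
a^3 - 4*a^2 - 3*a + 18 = (a - 3)^2*(a + 2)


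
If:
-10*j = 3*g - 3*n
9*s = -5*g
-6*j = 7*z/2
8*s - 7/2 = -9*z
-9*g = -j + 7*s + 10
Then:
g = -19881/10496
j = 1673/5248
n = -26183/31488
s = 11045/10496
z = -717/1312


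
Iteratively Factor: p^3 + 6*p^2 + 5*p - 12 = (p + 4)*(p^2 + 2*p - 3) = (p + 3)*(p + 4)*(p - 1)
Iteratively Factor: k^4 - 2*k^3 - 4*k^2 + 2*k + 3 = (k + 1)*(k^3 - 3*k^2 - k + 3) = (k - 1)*(k + 1)*(k^2 - 2*k - 3) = (k - 1)*(k + 1)^2*(k - 3)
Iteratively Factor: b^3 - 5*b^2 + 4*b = (b)*(b^2 - 5*b + 4) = b*(b - 4)*(b - 1)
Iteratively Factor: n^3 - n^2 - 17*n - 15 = (n - 5)*(n^2 + 4*n + 3) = (n - 5)*(n + 1)*(n + 3)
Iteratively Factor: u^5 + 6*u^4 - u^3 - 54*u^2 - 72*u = (u + 2)*(u^4 + 4*u^3 - 9*u^2 - 36*u) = (u + 2)*(u + 3)*(u^3 + u^2 - 12*u) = (u - 3)*(u + 2)*(u + 3)*(u^2 + 4*u) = u*(u - 3)*(u + 2)*(u + 3)*(u + 4)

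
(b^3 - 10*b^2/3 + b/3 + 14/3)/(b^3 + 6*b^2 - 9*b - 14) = (b - 7/3)/(b + 7)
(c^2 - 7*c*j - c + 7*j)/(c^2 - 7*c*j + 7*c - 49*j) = (c - 1)/(c + 7)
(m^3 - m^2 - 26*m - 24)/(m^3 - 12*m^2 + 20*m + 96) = (m^2 + 5*m + 4)/(m^2 - 6*m - 16)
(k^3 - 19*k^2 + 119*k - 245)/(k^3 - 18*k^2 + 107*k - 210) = (k - 7)/(k - 6)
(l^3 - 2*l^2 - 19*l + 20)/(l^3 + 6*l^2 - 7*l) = (l^2 - l - 20)/(l*(l + 7))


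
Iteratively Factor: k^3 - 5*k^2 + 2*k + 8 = (k - 4)*(k^2 - k - 2) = (k - 4)*(k - 2)*(k + 1)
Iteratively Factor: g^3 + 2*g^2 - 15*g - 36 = (g - 4)*(g^2 + 6*g + 9) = (g - 4)*(g + 3)*(g + 3)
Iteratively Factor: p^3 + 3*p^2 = (p)*(p^2 + 3*p) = p^2*(p + 3)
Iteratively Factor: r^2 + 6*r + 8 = (r + 4)*(r + 2)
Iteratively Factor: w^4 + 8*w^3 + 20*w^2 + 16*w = (w + 2)*(w^3 + 6*w^2 + 8*w) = (w + 2)^2*(w^2 + 4*w) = (w + 2)^2*(w + 4)*(w)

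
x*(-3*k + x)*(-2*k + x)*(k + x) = 6*k^3*x + k^2*x^2 - 4*k*x^3 + x^4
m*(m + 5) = m^2 + 5*m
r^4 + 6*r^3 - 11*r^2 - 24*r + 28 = (r - 2)*(r - 1)*(r + 2)*(r + 7)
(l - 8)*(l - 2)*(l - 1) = l^3 - 11*l^2 + 26*l - 16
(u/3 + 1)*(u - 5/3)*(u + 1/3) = u^3/3 + 5*u^2/9 - 41*u/27 - 5/9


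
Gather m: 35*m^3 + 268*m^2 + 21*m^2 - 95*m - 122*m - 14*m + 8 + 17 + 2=35*m^3 + 289*m^2 - 231*m + 27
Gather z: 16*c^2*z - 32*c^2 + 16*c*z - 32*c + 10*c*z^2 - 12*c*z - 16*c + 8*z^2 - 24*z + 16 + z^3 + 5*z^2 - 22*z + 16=-32*c^2 - 48*c + z^3 + z^2*(10*c + 13) + z*(16*c^2 + 4*c - 46) + 32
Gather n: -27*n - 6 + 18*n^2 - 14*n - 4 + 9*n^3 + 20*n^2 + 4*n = 9*n^3 + 38*n^2 - 37*n - 10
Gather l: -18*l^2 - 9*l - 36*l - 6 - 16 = -18*l^2 - 45*l - 22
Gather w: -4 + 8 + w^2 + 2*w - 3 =w^2 + 2*w + 1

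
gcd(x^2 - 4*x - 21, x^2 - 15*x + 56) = x - 7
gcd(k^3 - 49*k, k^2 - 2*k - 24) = 1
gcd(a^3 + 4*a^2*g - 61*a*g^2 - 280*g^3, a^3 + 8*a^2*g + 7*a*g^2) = a + 7*g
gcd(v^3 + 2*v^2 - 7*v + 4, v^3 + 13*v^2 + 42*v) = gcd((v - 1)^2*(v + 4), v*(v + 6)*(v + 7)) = 1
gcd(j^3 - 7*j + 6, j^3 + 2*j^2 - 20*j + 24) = j - 2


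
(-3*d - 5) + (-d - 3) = -4*d - 8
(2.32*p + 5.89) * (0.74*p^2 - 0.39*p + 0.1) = 1.7168*p^3 + 3.4538*p^2 - 2.0651*p + 0.589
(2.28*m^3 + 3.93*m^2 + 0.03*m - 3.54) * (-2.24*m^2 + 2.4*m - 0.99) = -5.1072*m^5 - 3.3312*m^4 + 7.1076*m^3 + 4.1109*m^2 - 8.5257*m + 3.5046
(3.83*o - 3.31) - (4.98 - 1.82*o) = 5.65*o - 8.29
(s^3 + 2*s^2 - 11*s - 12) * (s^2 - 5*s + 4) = s^5 - 3*s^4 - 17*s^3 + 51*s^2 + 16*s - 48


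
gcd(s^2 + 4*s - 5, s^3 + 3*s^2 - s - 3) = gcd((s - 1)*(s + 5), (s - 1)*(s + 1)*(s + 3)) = s - 1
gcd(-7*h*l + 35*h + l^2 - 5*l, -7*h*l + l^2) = 7*h - l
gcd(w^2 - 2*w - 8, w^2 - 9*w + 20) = w - 4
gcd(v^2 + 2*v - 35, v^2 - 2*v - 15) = v - 5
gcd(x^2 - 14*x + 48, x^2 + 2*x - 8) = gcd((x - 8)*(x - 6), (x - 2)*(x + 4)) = 1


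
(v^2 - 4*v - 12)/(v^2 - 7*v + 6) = (v + 2)/(v - 1)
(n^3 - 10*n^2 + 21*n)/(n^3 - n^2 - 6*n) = (n - 7)/(n + 2)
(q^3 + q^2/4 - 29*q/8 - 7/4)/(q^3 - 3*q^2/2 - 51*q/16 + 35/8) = 2*(2*q + 1)/(4*q - 5)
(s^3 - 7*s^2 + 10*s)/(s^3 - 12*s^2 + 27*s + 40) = s*(s - 2)/(s^2 - 7*s - 8)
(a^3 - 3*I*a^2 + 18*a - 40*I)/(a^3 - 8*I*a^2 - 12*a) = (a^2 - I*a + 20)/(a*(a - 6*I))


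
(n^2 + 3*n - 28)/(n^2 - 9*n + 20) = (n + 7)/(n - 5)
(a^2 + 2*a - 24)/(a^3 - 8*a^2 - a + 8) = (a^2 + 2*a - 24)/(a^3 - 8*a^2 - a + 8)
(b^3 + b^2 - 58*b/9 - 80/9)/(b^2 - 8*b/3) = b + 11/3 + 10/(3*b)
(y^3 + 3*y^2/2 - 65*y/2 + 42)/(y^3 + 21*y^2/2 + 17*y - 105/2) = (y - 4)/(y + 5)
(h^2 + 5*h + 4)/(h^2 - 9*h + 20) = (h^2 + 5*h + 4)/(h^2 - 9*h + 20)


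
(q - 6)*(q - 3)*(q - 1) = q^3 - 10*q^2 + 27*q - 18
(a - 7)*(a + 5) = a^2 - 2*a - 35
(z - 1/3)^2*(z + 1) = z^3 + z^2/3 - 5*z/9 + 1/9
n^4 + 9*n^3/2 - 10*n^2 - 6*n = n*(n - 2)*(n + 1/2)*(n + 6)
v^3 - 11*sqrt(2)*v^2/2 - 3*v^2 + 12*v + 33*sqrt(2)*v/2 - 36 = (v - 3)*(v - 4*sqrt(2))*(v - 3*sqrt(2)/2)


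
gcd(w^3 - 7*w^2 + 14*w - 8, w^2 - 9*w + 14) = w - 2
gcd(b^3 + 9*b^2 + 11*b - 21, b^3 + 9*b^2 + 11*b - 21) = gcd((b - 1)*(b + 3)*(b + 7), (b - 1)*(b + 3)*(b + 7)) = b^3 + 9*b^2 + 11*b - 21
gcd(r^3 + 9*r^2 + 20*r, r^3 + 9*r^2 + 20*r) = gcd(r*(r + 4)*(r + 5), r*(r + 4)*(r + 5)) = r^3 + 9*r^2 + 20*r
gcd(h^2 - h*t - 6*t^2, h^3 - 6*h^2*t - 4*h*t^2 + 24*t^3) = h + 2*t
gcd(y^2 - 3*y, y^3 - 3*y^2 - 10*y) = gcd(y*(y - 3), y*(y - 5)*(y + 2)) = y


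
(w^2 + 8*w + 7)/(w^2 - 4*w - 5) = (w + 7)/(w - 5)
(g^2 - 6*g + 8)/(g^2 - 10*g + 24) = (g - 2)/(g - 6)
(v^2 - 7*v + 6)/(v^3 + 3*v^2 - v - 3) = (v - 6)/(v^2 + 4*v + 3)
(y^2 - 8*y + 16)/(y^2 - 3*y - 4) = (y - 4)/(y + 1)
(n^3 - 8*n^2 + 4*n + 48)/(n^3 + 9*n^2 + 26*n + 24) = (n^2 - 10*n + 24)/(n^2 + 7*n + 12)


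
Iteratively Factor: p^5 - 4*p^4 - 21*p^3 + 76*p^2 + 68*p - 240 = (p - 3)*(p^4 - p^3 - 24*p^2 + 4*p + 80) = (p - 3)*(p + 4)*(p^3 - 5*p^2 - 4*p + 20) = (p - 3)*(p + 2)*(p + 4)*(p^2 - 7*p + 10) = (p - 3)*(p - 2)*(p + 2)*(p + 4)*(p - 5)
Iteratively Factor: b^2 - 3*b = (b - 3)*(b)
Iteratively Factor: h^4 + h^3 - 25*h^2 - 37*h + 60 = (h - 1)*(h^3 + 2*h^2 - 23*h - 60) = (h - 1)*(h + 3)*(h^2 - h - 20) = (h - 5)*(h - 1)*(h + 3)*(h + 4)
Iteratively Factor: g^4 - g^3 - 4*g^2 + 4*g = (g + 2)*(g^3 - 3*g^2 + 2*g) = (g - 2)*(g + 2)*(g^2 - g) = (g - 2)*(g - 1)*(g + 2)*(g)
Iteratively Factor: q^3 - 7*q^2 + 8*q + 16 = (q + 1)*(q^2 - 8*q + 16) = (q - 4)*(q + 1)*(q - 4)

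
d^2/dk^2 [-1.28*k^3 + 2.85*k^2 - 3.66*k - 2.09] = 5.7 - 7.68*k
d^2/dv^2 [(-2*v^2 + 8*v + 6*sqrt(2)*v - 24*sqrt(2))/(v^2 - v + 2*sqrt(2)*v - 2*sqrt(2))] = 4*(3*v^3 + 5*sqrt(2)*v^3 - 42*sqrt(2)*v^2 - 108*v + 60*sqrt(2)*v - 92*sqrt(2) + 60)/(v^6 - 3*v^5 + 6*sqrt(2)*v^5 - 18*sqrt(2)*v^4 + 27*v^4 - 73*v^3 + 34*sqrt(2)*v^3 - 54*sqrt(2)*v^2 + 72*v^2 - 24*v + 48*sqrt(2)*v - 16*sqrt(2))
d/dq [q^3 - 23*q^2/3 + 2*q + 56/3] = 3*q^2 - 46*q/3 + 2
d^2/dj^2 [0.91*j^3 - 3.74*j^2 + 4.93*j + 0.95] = 5.46*j - 7.48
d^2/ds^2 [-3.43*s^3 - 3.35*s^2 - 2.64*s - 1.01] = -20.58*s - 6.7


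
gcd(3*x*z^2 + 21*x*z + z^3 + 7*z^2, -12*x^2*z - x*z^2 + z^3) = 3*x*z + z^2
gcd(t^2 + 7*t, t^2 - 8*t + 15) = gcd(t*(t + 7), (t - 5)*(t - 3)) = 1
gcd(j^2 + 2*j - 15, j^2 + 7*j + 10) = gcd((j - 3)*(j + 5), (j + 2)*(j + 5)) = j + 5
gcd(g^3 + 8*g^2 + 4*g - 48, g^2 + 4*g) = g + 4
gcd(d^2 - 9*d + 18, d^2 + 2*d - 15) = d - 3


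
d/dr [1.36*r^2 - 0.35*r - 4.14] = 2.72*r - 0.35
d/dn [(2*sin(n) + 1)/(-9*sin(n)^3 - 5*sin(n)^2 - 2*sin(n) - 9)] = (36*sin(n)^3 + 37*sin(n)^2 + 10*sin(n) - 16)*cos(n)/(9*sin(n)^3 + 5*sin(n)^2 + 2*sin(n) + 9)^2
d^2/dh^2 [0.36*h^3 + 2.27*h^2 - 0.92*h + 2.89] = 2.16*h + 4.54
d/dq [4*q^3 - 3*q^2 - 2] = 6*q*(2*q - 1)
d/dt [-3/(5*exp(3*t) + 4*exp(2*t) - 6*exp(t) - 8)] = (45*exp(2*t) + 24*exp(t) - 18)*exp(t)/(5*exp(3*t) + 4*exp(2*t) - 6*exp(t) - 8)^2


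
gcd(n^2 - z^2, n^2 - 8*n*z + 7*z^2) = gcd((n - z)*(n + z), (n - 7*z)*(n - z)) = -n + z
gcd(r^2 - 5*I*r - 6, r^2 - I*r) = 1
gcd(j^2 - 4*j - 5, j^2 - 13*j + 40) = j - 5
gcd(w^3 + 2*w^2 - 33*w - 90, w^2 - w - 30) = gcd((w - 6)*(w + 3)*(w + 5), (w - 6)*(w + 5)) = w^2 - w - 30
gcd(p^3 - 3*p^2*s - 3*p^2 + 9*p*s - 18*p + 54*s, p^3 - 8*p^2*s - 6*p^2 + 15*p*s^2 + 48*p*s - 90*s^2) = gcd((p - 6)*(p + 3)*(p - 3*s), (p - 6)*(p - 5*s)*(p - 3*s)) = p^2 - 3*p*s - 6*p + 18*s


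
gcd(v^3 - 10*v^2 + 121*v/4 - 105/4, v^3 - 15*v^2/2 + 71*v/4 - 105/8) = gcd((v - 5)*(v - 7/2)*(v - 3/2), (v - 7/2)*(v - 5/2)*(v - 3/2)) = v^2 - 5*v + 21/4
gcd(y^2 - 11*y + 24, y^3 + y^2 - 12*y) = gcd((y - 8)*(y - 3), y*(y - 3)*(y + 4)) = y - 3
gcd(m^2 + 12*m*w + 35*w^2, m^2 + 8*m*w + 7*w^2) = m + 7*w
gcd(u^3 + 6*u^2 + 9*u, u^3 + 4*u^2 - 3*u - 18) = u^2 + 6*u + 9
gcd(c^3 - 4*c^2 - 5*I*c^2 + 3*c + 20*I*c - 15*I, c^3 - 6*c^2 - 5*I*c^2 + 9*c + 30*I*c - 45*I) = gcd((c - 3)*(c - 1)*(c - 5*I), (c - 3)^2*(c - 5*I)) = c^2 + c*(-3 - 5*I) + 15*I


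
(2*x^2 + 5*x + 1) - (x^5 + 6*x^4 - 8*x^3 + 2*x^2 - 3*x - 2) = -x^5 - 6*x^4 + 8*x^3 + 8*x + 3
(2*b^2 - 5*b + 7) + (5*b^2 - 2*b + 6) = 7*b^2 - 7*b + 13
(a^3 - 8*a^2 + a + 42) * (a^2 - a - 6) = a^5 - 9*a^4 + 3*a^3 + 89*a^2 - 48*a - 252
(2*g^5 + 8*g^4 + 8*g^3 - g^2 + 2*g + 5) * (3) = 6*g^5 + 24*g^4 + 24*g^3 - 3*g^2 + 6*g + 15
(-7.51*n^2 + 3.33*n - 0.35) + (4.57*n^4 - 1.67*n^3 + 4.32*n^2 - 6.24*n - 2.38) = 4.57*n^4 - 1.67*n^3 - 3.19*n^2 - 2.91*n - 2.73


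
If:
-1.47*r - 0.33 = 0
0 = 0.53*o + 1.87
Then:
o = -3.53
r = -0.22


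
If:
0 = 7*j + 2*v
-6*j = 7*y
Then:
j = -7*y/6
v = 49*y/12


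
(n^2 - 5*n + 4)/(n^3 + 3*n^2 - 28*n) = (n - 1)/(n*(n + 7))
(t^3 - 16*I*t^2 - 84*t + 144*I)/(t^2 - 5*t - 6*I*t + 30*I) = (t^2 - 10*I*t - 24)/(t - 5)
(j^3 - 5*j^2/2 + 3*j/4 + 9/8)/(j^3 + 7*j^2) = (8*j^3 - 20*j^2 + 6*j + 9)/(8*j^2*(j + 7))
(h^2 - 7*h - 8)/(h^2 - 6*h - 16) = (h + 1)/(h + 2)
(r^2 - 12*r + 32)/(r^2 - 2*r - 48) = (r - 4)/(r + 6)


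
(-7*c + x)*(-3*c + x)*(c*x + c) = 21*c^3*x + 21*c^3 - 10*c^2*x^2 - 10*c^2*x + c*x^3 + c*x^2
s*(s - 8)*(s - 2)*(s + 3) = s^4 - 7*s^3 - 14*s^2 + 48*s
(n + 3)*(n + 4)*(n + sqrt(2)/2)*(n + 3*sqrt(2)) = n^4 + 7*sqrt(2)*n^3/2 + 7*n^3 + 15*n^2 + 49*sqrt(2)*n^2/2 + 21*n + 42*sqrt(2)*n + 36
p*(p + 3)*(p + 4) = p^3 + 7*p^2 + 12*p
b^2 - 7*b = b*(b - 7)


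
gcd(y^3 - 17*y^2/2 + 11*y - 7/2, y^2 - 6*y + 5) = y - 1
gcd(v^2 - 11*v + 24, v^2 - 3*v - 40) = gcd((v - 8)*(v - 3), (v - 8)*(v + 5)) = v - 8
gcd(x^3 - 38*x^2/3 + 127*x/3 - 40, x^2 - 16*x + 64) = x - 8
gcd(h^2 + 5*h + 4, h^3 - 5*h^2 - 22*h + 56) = h + 4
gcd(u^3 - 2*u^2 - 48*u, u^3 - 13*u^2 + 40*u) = u^2 - 8*u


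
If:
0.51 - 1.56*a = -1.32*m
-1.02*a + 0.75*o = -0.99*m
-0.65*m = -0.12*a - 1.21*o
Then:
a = 0.98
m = 0.77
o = 0.31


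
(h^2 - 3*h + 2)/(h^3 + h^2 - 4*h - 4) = (h - 1)/(h^2 + 3*h + 2)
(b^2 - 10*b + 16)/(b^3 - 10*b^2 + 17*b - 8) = (b - 2)/(b^2 - 2*b + 1)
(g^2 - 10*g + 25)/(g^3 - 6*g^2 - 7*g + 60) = (g - 5)/(g^2 - g - 12)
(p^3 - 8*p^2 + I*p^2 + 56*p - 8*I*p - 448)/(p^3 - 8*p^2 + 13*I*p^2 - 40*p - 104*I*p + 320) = (p - 7*I)/(p + 5*I)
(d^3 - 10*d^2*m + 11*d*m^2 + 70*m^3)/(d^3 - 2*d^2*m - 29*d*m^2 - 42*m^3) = (d - 5*m)/(d + 3*m)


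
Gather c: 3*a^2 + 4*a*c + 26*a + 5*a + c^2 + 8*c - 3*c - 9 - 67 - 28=3*a^2 + 31*a + c^2 + c*(4*a + 5) - 104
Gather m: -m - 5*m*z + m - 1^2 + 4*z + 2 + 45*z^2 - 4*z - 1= -5*m*z + 45*z^2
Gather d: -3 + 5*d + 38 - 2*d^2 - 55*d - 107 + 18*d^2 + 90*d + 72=16*d^2 + 40*d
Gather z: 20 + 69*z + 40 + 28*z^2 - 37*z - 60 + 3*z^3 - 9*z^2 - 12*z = 3*z^3 + 19*z^2 + 20*z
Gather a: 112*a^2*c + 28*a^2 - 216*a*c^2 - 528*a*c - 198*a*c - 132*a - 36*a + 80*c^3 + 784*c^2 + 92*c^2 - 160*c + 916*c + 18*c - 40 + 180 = a^2*(112*c + 28) + a*(-216*c^2 - 726*c - 168) + 80*c^3 + 876*c^2 + 774*c + 140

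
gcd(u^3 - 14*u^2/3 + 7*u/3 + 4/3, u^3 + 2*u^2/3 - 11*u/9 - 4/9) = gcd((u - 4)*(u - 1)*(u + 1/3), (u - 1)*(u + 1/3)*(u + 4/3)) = u^2 - 2*u/3 - 1/3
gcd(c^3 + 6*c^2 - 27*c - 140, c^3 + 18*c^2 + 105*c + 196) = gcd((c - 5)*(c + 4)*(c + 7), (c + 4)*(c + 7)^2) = c^2 + 11*c + 28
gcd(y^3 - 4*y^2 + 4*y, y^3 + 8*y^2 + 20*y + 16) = 1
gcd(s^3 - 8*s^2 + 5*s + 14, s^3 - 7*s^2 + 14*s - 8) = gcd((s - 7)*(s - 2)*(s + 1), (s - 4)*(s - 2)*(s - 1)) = s - 2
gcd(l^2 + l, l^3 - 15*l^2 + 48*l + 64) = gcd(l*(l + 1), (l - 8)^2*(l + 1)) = l + 1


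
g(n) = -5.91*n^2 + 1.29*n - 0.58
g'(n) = 1.29 - 11.82*n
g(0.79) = -3.25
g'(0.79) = -8.05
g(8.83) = -449.99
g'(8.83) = -103.08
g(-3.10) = -61.37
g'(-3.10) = 37.93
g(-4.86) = -146.44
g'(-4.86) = 58.74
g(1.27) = -8.47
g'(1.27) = -13.72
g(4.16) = -97.49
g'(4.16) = -47.88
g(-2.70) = -47.15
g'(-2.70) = 33.20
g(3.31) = -61.06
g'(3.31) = -37.83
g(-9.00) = -490.90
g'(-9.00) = 107.67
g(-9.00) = -490.90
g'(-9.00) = 107.67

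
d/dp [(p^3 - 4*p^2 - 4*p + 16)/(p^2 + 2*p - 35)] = (p^4 + 4*p^3 - 109*p^2 + 248*p + 108)/(p^4 + 4*p^3 - 66*p^2 - 140*p + 1225)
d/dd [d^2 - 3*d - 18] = 2*d - 3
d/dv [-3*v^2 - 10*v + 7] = -6*v - 10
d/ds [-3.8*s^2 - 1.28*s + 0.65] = -7.6*s - 1.28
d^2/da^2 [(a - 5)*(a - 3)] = 2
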